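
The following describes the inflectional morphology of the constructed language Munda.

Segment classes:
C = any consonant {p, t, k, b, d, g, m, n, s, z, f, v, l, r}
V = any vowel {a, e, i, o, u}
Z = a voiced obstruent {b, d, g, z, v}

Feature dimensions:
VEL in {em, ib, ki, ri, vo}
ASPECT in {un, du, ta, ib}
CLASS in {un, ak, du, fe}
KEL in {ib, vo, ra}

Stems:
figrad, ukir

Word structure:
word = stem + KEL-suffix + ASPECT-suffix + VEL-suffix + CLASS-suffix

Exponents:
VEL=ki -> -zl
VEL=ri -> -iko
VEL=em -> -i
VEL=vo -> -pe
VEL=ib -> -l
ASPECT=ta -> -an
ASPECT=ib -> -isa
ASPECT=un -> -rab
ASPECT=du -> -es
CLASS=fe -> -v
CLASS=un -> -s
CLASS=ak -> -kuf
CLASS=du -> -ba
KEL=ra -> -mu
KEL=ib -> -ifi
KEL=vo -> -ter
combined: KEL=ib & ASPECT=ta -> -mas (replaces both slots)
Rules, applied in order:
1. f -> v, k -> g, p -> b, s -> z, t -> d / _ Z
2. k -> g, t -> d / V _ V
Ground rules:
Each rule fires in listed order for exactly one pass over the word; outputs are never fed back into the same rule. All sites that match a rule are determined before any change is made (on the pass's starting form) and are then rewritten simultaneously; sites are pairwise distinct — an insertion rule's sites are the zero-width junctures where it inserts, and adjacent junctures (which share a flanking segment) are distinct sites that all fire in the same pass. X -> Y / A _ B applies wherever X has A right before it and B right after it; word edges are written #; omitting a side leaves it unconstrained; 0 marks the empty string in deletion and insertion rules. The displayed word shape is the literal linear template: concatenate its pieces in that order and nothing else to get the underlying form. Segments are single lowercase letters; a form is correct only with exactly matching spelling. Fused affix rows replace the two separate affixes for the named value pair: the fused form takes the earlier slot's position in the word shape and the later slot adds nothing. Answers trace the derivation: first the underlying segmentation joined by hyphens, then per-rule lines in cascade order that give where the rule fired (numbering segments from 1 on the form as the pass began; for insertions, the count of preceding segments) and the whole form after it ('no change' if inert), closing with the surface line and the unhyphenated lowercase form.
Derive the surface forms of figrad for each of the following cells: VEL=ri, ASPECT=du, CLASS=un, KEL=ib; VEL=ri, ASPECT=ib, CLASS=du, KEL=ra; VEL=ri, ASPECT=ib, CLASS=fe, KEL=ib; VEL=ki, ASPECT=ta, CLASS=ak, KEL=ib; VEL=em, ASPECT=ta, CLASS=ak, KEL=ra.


cell VEL=ri, ASPECT=du, CLASS=un, KEL=ib:
underlying: figrad-ifi-es-iko-s
1. f -> v, k -> g, p -> b, s -> z, t -> d / _ Z: no change
2. k -> g, t -> d / V _ V: fires at position(s) 13: figradifiesigos
surface: figradifiesigos

cell VEL=ri, ASPECT=ib, CLASS=du, KEL=ra:
underlying: figrad-mu-isa-iko-ba
1. f -> v, k -> g, p -> b, s -> z, t -> d / _ Z: no change
2. k -> g, t -> d / V _ V: fires at position(s) 13: figradmuisaigoba
surface: figradmuisaigoba

cell VEL=ri, ASPECT=ib, CLASS=fe, KEL=ib:
underlying: figrad-ifi-isa-iko-v
1. f -> v, k -> g, p -> b, s -> z, t -> d / _ Z: no change
2. k -> g, t -> d / V _ V: fires at position(s) 14: figradifiisaigov
surface: figradifiisaigov

cell VEL=ki, ASPECT=ta, CLASS=ak, KEL=ib:
underlying: figrad-mas-zl-kuf
1. f -> v, k -> g, p -> b, s -> z, t -> d / _ Z: fires at position(s) 9: figradmazzlkuf
2. k -> g, t -> d / V _ V: no change
surface: figradmazzlkuf

cell VEL=em, ASPECT=ta, CLASS=ak, KEL=ra:
underlying: figrad-mu-an-i-kuf
1. f -> v, k -> g, p -> b, s -> z, t -> d / _ Z: no change
2. k -> g, t -> d / V _ V: fires at position(s) 12: figradmuaniguf
surface: figradmuaniguf


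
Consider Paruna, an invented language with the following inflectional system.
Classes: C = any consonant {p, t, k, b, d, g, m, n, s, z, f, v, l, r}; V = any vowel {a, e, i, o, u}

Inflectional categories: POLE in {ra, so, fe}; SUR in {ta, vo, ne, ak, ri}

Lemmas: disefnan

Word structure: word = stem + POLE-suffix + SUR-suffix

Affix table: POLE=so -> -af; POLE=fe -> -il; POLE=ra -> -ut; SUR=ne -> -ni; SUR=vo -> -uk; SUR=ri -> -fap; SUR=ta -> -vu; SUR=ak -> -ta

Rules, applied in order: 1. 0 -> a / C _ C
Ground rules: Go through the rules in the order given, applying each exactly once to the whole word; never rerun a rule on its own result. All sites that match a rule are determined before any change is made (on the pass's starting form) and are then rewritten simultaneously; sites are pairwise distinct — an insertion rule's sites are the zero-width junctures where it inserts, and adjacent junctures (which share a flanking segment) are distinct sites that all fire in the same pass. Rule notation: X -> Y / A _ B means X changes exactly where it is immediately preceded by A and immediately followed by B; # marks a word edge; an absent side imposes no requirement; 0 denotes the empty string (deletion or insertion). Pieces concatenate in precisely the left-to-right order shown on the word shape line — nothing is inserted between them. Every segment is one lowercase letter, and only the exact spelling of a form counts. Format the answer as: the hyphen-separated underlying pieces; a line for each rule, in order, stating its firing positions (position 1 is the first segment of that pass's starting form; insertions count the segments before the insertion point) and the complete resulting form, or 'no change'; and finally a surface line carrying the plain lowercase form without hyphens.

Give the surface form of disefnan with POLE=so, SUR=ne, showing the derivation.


underlying: disefnan-af-ni
1. 0 -> a / C _ C: inserts after position(s) 5, 10: disefananafani
surface: disefananafani


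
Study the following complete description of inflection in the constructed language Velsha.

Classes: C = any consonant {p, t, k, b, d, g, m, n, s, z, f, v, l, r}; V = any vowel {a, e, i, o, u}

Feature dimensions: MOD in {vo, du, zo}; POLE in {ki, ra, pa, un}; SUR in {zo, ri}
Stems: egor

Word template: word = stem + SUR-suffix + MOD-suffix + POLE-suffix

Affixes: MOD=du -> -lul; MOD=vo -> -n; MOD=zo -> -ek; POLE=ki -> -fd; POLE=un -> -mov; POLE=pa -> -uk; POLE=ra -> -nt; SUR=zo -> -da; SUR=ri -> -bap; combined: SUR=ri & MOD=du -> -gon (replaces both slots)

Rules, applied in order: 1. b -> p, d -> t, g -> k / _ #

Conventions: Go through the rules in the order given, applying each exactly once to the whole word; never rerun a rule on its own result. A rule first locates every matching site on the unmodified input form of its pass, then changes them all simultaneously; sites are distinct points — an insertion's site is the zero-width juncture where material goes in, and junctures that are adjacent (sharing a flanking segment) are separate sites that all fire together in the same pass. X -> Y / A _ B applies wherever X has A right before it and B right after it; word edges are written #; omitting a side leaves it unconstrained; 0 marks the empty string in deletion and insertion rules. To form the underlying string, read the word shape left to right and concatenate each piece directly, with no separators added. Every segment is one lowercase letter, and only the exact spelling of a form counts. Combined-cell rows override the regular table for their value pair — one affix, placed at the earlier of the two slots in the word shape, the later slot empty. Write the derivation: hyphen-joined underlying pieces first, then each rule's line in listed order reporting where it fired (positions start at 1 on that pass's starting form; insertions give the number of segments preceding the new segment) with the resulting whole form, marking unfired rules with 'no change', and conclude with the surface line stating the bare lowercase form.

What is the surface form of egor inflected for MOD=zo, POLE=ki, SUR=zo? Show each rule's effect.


underlying: egor-da-ek-fd
1. b -> p, d -> t, g -> k / _ #: fires at position(s) 10: egordaekft
surface: egordaekft


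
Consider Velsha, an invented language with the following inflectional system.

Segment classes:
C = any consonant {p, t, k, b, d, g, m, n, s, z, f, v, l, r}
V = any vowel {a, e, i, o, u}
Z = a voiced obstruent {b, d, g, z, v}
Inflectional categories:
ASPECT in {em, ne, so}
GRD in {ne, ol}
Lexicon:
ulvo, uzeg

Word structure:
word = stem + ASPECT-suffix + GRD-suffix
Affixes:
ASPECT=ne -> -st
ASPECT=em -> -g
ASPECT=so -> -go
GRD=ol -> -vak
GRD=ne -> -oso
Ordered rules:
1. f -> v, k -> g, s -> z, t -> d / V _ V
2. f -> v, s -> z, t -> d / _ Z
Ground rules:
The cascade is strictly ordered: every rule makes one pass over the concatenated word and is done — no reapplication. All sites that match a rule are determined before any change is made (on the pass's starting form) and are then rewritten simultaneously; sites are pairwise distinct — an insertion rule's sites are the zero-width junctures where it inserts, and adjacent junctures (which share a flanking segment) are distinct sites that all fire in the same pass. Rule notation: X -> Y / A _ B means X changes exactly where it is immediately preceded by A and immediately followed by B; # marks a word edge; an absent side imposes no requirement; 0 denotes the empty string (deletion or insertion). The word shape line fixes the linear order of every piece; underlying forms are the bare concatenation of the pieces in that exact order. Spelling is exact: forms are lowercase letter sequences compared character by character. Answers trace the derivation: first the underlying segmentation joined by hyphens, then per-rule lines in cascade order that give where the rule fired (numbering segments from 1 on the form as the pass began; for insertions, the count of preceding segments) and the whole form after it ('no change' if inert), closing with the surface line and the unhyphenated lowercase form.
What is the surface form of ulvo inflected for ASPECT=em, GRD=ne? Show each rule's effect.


underlying: ulvo-g-oso
1. f -> v, k -> g, s -> z, t -> d / V _ V: fires at position(s) 7: ulvogozo
2. f -> v, s -> z, t -> d / _ Z: no change
surface: ulvogozo


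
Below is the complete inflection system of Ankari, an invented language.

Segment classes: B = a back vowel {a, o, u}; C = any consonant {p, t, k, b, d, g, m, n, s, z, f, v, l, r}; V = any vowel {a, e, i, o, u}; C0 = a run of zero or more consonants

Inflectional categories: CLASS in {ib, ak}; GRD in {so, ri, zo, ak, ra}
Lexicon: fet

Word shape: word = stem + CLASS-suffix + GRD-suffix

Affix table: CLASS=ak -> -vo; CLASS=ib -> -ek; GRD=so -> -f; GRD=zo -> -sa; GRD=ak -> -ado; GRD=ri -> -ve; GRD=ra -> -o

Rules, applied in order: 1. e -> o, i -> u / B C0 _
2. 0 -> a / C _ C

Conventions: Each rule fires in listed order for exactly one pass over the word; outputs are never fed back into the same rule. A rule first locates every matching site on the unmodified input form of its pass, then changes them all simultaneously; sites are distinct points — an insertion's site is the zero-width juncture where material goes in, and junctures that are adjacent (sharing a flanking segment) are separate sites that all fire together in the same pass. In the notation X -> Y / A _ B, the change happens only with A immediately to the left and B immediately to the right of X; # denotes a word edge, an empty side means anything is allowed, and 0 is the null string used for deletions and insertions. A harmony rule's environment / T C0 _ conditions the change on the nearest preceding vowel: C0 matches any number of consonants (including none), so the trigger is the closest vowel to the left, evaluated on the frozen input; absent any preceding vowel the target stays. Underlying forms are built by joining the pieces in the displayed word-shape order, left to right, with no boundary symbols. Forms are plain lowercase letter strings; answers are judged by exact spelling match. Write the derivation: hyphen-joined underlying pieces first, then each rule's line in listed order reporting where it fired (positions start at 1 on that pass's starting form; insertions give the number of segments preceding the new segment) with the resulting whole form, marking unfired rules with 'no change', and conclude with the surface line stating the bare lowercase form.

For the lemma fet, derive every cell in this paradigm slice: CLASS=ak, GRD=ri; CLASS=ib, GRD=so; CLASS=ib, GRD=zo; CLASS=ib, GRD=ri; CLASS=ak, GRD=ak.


cell CLASS=ak, GRD=ri:
underlying: fet-vo-ve
1. e -> o, i -> u / B C0 _: fires at position(s) 7: fetvovo
2. 0 -> a / C _ C: inserts after position(s) 3: fetavovo
surface: fetavovo

cell CLASS=ib, GRD=so:
underlying: fet-ek-f
1. e -> o, i -> u / B C0 _: no change
2. 0 -> a / C _ C: inserts after position(s) 5: fetekaf
surface: fetekaf

cell CLASS=ib, GRD=zo:
underlying: fet-ek-sa
1. e -> o, i -> u / B C0 _: no change
2. 0 -> a / C _ C: inserts after position(s) 5: fetekasa
surface: fetekasa

cell CLASS=ib, GRD=ri:
underlying: fet-ek-ve
1. e -> o, i -> u / B C0 _: no change
2. 0 -> a / C _ C: inserts after position(s) 5: fetekave
surface: fetekave

cell CLASS=ak, GRD=ak:
underlying: fet-vo-ado
1. e -> o, i -> u / B C0 _: no change
2. 0 -> a / C _ C: inserts after position(s) 3: fetavoado
surface: fetavoado


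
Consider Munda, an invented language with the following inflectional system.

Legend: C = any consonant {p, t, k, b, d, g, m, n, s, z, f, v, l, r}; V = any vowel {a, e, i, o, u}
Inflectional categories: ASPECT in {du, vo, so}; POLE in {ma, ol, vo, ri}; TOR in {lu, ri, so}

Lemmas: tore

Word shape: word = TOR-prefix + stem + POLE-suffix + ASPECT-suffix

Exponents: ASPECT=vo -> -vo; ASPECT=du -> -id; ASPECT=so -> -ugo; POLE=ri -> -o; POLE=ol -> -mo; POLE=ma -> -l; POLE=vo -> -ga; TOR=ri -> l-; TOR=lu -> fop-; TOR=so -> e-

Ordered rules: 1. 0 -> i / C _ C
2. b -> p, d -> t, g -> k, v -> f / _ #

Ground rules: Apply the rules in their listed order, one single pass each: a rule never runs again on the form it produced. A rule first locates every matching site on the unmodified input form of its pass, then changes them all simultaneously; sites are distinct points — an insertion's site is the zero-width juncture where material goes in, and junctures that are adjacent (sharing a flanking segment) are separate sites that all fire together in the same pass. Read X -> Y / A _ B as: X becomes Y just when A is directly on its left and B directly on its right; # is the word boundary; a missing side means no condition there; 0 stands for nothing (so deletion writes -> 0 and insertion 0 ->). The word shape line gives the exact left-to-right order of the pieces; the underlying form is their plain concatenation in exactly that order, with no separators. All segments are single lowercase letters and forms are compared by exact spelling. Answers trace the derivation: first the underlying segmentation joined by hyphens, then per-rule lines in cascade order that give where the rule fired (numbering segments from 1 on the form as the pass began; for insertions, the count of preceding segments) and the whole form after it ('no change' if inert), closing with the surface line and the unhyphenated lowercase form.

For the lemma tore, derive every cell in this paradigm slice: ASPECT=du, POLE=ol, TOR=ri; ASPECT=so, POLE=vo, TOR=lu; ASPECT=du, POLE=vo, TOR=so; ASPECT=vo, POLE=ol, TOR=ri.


cell ASPECT=du, POLE=ol, TOR=ri:
underlying: l-tore-mo-id
1. 0 -> i / C _ C: inserts after position(s) 1: litoremoid
2. b -> p, d -> t, g -> k, v -> f / _ #: fires at position(s) 10: litoremoit
surface: litoremoit

cell ASPECT=so, POLE=vo, TOR=lu:
underlying: fop-tore-ga-ugo
1. 0 -> i / C _ C: inserts after position(s) 3: fopitoregaugo
2. b -> p, d -> t, g -> k, v -> f / _ #: no change
surface: fopitoregaugo

cell ASPECT=du, POLE=vo, TOR=so:
underlying: e-tore-ga-id
1. 0 -> i / C _ C: no change
2. b -> p, d -> t, g -> k, v -> f / _ #: fires at position(s) 9: etoregait
surface: etoregait

cell ASPECT=vo, POLE=ol, TOR=ri:
underlying: l-tore-mo-vo
1. 0 -> i / C _ C: inserts after position(s) 1: litoremovo
2. b -> p, d -> t, g -> k, v -> f / _ #: no change
surface: litoremovo


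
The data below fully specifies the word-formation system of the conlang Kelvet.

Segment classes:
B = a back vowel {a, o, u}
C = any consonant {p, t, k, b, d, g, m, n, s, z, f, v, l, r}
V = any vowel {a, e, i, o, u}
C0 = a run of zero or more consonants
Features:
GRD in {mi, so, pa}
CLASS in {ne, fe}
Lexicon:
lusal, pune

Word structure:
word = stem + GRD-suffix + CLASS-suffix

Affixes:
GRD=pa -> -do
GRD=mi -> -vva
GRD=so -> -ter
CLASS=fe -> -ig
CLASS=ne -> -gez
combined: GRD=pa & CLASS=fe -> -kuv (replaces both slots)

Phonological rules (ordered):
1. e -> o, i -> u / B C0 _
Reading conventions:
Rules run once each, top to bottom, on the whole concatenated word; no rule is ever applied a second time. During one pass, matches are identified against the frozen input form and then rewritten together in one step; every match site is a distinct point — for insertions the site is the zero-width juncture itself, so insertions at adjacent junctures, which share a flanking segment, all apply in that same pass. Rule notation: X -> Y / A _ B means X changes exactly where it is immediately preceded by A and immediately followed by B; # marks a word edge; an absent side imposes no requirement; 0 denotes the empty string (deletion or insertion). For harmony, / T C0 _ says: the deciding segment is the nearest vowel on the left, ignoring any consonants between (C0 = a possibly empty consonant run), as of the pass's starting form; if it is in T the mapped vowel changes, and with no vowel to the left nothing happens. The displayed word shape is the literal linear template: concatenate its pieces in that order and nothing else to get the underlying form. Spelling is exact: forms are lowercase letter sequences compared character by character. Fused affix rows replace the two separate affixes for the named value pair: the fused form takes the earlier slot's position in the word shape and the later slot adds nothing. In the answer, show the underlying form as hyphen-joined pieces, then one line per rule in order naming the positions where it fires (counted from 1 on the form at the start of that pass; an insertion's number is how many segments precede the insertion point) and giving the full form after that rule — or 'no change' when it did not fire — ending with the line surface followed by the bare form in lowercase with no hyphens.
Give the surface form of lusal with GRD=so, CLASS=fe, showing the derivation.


underlying: lusal-ter-ig
1. e -> o, i -> u / B C0 _: fires at position(s) 7: lusaltorig
surface: lusaltorig


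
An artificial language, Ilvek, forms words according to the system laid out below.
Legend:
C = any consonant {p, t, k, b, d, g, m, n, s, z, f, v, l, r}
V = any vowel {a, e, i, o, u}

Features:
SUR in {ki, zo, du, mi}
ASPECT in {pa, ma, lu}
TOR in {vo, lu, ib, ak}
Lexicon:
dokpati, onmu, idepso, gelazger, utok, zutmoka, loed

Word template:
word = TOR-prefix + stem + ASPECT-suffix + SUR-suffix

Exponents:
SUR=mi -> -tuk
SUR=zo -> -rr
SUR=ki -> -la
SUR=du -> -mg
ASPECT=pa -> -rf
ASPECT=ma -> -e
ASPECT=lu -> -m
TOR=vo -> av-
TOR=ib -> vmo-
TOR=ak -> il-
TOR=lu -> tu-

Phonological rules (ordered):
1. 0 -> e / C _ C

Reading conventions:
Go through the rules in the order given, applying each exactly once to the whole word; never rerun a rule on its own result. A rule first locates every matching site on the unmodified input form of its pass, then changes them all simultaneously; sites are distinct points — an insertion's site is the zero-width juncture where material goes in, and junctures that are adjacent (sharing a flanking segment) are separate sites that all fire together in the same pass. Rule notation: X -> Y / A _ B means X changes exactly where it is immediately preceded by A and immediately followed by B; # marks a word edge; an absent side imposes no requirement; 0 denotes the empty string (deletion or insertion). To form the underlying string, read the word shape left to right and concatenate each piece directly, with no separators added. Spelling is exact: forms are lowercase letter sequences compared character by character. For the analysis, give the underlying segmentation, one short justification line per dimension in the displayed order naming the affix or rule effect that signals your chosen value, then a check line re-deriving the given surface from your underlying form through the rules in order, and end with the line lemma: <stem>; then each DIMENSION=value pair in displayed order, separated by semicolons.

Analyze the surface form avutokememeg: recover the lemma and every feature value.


underlying: av-utok-m-mg
SUR=du - signalled by the affix -mg
ASPECT=lu - signalled by the affix -m
TOR=vo - signalled by the affix av-
check: avutokmmg -> avutokememeg
lemma: utok; SUR=du; ASPECT=lu; TOR=vo


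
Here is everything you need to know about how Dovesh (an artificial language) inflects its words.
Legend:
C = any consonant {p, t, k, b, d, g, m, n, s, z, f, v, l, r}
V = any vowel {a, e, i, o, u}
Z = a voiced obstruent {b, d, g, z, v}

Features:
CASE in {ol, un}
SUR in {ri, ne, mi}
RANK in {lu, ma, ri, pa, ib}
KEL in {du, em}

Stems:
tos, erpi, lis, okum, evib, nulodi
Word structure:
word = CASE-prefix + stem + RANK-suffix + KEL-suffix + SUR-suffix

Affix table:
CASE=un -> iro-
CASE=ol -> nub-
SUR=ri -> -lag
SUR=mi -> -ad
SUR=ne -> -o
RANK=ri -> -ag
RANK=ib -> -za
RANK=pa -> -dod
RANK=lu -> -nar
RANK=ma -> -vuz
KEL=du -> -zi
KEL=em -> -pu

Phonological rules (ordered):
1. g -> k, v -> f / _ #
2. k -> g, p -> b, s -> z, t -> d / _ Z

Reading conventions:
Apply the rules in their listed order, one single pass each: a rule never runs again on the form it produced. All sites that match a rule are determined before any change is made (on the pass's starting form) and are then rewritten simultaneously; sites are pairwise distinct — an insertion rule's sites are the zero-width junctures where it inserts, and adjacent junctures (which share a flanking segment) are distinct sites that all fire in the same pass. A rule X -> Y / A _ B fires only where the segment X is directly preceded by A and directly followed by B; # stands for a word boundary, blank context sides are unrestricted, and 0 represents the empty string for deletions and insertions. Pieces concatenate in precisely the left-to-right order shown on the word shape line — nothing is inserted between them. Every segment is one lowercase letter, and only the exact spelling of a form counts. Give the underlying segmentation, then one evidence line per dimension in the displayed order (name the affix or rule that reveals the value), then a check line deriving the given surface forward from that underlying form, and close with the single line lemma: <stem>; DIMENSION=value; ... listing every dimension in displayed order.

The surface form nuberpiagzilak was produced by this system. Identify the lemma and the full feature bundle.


underlying: nub-erpi-ag-zi-lag
CASE=ol - signalled by the affix nub-
SUR=ri - signalled by the affix -lag
RANK=ri - signalled by the affix -ag
KEL=du - signalled by the affix -zi
check: nuberpiagzilag -> nuberpiagzilak -> nuberpiagzilak
lemma: erpi; CASE=ol; SUR=ri; RANK=ri; KEL=du


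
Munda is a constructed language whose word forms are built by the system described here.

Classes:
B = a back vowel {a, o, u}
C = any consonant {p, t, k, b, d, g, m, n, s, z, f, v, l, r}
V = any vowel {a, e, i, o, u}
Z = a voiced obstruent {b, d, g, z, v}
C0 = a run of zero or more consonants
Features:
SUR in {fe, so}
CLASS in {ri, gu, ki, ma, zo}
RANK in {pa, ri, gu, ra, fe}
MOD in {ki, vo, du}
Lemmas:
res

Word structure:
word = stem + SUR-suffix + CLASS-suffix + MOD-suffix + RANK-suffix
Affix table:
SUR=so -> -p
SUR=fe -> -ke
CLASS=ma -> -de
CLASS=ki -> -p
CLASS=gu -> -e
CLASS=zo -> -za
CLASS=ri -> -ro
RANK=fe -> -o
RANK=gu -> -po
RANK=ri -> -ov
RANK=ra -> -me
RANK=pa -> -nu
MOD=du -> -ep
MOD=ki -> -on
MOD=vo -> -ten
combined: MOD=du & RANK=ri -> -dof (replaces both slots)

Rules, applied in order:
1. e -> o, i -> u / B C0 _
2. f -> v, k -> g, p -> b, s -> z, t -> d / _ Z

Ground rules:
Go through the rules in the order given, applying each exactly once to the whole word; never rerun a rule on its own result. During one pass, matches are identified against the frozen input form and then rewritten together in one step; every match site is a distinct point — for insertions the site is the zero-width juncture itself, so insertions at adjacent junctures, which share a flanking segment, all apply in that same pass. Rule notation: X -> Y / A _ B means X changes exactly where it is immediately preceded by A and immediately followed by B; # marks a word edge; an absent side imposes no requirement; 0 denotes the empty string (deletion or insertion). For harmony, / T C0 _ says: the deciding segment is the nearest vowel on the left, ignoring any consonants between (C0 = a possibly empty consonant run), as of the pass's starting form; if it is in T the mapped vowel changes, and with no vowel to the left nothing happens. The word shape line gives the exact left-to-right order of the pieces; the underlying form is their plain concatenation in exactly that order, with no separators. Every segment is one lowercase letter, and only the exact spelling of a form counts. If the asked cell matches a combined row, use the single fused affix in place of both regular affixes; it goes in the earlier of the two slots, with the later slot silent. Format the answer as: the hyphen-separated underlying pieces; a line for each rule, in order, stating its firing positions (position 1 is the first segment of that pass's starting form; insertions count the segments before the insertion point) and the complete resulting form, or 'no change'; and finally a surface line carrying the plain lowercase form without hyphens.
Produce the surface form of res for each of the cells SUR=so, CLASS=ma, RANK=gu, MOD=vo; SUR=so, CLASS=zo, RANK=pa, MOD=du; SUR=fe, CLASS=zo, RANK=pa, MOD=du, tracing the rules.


cell SUR=so, CLASS=ma, RANK=gu, MOD=vo:
underlying: res-p-de-ten-po
1. e -> o, i -> u / B C0 _: no change
2. f -> v, k -> g, p -> b, s -> z, t -> d / _ Z: fires at position(s) 4: resbdetenpo
surface: resbdetenpo

cell SUR=so, CLASS=zo, RANK=pa, MOD=du:
underlying: res-p-za-ep-nu
1. e -> o, i -> u / B C0 _: fires at position(s) 7: respzaopnu
2. f -> v, k -> g, p -> b, s -> z, t -> d / _ Z: fires at position(s) 4: resbzaopnu
surface: resbzaopnu

cell SUR=fe, CLASS=zo, RANK=pa, MOD=du:
underlying: res-ke-za-ep-nu
1. e -> o, i -> u / B C0 _: fires at position(s) 8: reskezaopnu
2. f -> v, k -> g, p -> b, s -> z, t -> d / _ Z: no change
surface: reskezaopnu


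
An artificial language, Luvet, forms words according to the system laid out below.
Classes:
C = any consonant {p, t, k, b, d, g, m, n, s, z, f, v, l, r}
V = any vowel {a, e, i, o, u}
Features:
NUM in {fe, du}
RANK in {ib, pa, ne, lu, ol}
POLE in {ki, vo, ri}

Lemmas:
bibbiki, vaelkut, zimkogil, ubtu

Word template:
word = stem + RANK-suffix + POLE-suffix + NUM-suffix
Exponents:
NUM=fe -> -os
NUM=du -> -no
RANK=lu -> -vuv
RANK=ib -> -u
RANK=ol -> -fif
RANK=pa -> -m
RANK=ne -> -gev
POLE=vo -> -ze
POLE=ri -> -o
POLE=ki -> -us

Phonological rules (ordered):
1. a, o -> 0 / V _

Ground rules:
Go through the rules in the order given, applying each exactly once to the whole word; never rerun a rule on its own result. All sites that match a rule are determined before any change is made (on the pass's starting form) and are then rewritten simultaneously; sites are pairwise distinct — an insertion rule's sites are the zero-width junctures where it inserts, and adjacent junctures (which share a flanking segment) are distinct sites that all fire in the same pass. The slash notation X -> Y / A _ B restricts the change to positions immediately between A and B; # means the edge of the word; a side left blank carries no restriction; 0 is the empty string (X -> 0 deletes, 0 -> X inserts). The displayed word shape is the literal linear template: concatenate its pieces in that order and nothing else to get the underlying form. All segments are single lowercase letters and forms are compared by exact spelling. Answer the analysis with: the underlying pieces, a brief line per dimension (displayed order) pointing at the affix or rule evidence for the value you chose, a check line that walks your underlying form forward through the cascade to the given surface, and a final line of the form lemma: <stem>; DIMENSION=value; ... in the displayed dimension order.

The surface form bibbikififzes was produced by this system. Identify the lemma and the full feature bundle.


underlying: bibbiki-fif-ze-os
NUM=fe - signalled by the affix -os
RANK=ol - signalled by the affix -fif
POLE=vo - signalled by the affix -ze
check: bibbikififzeos -> bibbikififzes
lemma: bibbiki; NUM=fe; RANK=ol; POLE=vo


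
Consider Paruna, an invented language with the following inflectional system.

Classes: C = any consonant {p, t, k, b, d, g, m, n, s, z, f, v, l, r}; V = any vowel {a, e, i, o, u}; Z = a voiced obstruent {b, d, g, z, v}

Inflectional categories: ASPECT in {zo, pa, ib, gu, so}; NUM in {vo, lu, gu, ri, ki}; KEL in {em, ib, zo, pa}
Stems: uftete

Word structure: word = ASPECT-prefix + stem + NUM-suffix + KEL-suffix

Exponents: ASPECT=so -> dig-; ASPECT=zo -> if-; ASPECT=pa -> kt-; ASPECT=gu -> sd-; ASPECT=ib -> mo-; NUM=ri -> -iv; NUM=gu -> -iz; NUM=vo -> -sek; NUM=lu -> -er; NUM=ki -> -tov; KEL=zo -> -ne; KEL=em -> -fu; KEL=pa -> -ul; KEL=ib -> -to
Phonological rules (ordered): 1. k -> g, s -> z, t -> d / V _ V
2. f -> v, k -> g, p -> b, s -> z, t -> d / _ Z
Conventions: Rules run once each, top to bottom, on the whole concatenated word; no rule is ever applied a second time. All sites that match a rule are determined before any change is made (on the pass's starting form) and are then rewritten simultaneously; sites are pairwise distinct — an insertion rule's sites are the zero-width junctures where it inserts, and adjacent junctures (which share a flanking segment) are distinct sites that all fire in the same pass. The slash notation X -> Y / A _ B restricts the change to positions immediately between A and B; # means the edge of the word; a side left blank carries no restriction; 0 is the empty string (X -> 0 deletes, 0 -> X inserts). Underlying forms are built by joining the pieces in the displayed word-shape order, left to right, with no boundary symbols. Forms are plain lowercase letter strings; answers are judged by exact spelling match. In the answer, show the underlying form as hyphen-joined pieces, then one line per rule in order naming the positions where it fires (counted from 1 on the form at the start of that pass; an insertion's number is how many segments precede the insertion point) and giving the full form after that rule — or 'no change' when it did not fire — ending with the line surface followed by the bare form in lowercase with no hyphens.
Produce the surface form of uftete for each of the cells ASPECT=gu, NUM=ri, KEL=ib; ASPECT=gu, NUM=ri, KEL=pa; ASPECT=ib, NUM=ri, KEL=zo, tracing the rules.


cell ASPECT=gu, NUM=ri, KEL=ib:
underlying: sd-uftete-iv-to
1. k -> g, s -> z, t -> d / V _ V: fires at position(s) 7: sduftedeivto
2. f -> v, k -> g, p -> b, s -> z, t -> d / _ Z: fires at position(s) 1: zduftedeivto
surface: zduftedeivto

cell ASPECT=gu, NUM=ri, KEL=pa:
underlying: sd-uftete-iv-ul
1. k -> g, s -> z, t -> d / V _ V: fires at position(s) 7: sduftedeivul
2. f -> v, k -> g, p -> b, s -> z, t -> d / _ Z: fires at position(s) 1: zduftedeivul
surface: zduftedeivul

cell ASPECT=ib, NUM=ri, KEL=zo:
underlying: mo-uftete-iv-ne
1. k -> g, s -> z, t -> d / V _ V: fires at position(s) 7: mouftedeivne
2. f -> v, k -> g, p -> b, s -> z, t -> d / _ Z: no change
surface: mouftedeivne


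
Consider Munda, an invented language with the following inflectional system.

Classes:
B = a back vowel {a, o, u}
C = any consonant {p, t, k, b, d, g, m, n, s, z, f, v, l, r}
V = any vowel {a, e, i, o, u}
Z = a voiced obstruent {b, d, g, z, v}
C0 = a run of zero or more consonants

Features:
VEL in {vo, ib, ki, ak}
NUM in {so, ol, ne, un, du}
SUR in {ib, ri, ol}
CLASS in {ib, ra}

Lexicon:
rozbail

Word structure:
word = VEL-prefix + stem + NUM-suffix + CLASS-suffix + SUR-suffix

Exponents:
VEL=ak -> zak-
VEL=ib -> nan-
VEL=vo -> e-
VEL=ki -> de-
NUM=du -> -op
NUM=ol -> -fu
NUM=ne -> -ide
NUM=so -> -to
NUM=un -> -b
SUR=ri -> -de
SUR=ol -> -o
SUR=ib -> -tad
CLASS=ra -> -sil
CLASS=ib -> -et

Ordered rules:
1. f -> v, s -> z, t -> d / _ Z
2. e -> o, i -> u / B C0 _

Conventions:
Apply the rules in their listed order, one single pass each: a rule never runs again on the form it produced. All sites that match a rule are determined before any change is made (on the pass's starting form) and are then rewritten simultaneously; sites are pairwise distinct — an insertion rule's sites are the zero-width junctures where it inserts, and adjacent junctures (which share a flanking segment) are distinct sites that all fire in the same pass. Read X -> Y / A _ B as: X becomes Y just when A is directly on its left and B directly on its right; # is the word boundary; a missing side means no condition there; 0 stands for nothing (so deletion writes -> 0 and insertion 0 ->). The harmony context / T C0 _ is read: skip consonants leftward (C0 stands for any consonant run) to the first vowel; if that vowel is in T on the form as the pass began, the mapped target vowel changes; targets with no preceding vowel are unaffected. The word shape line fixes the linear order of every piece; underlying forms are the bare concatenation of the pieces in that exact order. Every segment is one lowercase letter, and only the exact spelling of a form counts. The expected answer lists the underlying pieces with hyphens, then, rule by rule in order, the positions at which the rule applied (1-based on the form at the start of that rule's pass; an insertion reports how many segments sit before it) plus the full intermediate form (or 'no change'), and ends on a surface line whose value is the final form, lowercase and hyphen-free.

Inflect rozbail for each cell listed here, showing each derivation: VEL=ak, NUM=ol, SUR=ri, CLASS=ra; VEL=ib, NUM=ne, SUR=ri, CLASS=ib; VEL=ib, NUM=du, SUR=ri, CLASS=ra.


cell VEL=ak, NUM=ol, SUR=ri, CLASS=ra:
underlying: zak-rozbail-fu-sil-de
1. f -> v, s -> z, t -> d / _ Z: no change
2. e -> o, i -> u / B C0 _: fires at position(s) 9, 14: zakrozbaulfusulde
surface: zakrozbaulfusulde

cell VEL=ib, NUM=ne, SUR=ri, CLASS=ib:
underlying: nan-rozbail-ide-et-de
1. f -> v, s -> z, t -> d / _ Z: fires at position(s) 15: nanrozbailideedde
2. e -> o, i -> u / B C0 _: fires at position(s) 9: nanrozbaulideedde
surface: nanrozbaulideedde

cell VEL=ib, NUM=du, SUR=ri, CLASS=ra:
underlying: nan-rozbail-op-sil-de
1. f -> v, s -> z, t -> d / _ Z: no change
2. e -> o, i -> u / B C0 _: fires at position(s) 9, 14: nanrozbaulopsulde
surface: nanrozbaulopsulde


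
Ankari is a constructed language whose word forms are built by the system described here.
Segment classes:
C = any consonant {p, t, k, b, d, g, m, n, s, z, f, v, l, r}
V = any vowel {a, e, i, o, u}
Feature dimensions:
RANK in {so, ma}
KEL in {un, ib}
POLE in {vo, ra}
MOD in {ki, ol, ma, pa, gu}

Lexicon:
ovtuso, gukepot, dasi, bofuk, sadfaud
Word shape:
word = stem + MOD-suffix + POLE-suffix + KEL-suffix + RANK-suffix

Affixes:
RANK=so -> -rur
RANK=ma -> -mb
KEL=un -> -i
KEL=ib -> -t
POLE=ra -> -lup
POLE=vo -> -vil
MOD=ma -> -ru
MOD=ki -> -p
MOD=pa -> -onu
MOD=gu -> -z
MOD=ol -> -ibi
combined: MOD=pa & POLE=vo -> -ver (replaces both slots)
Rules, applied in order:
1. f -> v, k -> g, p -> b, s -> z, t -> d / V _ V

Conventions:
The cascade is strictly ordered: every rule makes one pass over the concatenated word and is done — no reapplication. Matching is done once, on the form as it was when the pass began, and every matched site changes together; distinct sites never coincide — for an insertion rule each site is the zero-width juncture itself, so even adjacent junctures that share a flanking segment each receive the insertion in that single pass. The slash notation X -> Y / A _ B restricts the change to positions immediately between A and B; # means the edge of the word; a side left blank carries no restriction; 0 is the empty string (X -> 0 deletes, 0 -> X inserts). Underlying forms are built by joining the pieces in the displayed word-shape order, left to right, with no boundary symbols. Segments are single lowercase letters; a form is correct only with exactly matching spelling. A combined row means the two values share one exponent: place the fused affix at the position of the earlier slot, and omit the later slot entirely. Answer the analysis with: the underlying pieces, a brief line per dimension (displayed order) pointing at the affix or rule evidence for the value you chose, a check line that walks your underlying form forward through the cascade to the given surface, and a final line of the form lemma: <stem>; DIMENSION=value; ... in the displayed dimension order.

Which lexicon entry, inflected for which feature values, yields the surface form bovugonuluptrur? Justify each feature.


underlying: bofuk-onu-lup-t-rur
RANK=so - signalled by the affix -rur
KEL=ib - signalled by the affix -t
POLE=ra - signalled by the affix -lup
MOD=pa - signalled by the affix -onu
check: bofukonuluptrur -> bovugonuluptrur
lemma: bofuk; RANK=so; KEL=ib; POLE=ra; MOD=pa


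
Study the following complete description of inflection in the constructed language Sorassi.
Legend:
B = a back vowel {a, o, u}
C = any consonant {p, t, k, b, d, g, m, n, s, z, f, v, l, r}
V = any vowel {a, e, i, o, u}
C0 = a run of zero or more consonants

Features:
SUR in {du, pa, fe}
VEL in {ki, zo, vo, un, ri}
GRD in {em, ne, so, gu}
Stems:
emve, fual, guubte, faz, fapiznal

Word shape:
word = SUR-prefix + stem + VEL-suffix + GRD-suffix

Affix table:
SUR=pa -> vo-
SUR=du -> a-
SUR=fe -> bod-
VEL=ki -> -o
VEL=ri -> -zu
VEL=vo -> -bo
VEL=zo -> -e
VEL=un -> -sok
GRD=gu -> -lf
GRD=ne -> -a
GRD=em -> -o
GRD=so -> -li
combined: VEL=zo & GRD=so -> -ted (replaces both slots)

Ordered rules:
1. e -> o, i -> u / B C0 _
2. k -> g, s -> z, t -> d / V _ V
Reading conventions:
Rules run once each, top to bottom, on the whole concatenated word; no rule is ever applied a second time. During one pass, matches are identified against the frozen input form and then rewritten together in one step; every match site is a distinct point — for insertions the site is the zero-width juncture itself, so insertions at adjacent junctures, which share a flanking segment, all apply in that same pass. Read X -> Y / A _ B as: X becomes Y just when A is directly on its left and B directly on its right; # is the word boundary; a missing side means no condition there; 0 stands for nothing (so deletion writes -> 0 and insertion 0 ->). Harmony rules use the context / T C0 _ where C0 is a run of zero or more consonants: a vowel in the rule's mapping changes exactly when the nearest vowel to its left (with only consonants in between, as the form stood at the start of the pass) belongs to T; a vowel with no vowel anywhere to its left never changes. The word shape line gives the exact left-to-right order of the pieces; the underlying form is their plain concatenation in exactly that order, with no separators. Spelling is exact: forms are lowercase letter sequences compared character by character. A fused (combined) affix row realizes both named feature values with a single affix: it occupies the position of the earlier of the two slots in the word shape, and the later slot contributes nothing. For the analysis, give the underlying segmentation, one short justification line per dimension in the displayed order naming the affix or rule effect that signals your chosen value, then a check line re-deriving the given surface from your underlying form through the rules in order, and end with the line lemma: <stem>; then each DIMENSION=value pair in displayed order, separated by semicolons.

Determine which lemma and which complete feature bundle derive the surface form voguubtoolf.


underlying: vo-guubte-o-lf
SUR=pa - signalled by the affix vo-
VEL=ki - signalled by the affix -o
GRD=gu - signalled by the affix -lf
check: voguubteolf -> voguubtoolf -> voguubtoolf
lemma: guubte; SUR=pa; VEL=ki; GRD=gu


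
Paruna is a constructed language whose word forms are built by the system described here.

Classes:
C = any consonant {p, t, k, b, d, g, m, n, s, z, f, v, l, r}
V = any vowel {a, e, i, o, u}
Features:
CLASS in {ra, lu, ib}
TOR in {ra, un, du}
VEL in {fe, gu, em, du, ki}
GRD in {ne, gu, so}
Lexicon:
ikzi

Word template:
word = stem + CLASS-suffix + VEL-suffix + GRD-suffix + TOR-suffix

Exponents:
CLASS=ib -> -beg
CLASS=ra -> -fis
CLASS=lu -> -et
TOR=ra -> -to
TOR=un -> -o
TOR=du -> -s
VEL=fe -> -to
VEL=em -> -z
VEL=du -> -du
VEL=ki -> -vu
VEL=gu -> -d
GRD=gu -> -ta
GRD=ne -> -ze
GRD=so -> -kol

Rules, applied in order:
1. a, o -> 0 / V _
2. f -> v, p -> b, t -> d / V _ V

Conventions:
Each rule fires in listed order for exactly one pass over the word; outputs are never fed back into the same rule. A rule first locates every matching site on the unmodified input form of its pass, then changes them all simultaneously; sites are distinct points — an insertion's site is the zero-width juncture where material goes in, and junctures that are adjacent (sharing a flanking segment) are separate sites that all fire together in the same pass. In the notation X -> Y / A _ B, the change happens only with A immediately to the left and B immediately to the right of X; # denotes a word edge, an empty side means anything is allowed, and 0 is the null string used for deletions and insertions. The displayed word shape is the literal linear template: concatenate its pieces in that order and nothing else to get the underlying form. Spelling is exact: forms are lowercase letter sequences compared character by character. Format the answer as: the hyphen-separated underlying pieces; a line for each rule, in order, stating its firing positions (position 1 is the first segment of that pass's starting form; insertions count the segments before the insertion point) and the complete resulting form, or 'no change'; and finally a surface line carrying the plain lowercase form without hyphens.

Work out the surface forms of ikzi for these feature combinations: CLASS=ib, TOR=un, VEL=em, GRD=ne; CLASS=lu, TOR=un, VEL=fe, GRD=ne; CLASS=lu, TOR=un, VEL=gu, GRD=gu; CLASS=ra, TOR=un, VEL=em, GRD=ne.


cell CLASS=ib, TOR=un, VEL=em, GRD=ne:
underlying: ikzi-beg-z-ze-o
1. a, o -> 0 / V _: fires at position(s) 11: ikzibegzze
2. f -> v, p -> b, t -> d / V _ V: no change
surface: ikzibegzze

cell CLASS=lu, TOR=un, VEL=fe, GRD=ne:
underlying: ikzi-et-to-ze-o
1. a, o -> 0 / V _: fires at position(s) 11: ikziettoze
2. f -> v, p -> b, t -> d / V _ V: no change
surface: ikziettoze

cell CLASS=lu, TOR=un, VEL=gu, GRD=gu:
underlying: ikzi-et-d-ta-o
1. a, o -> 0 / V _: fires at position(s) 10: ikzietdta
2. f -> v, p -> b, t -> d / V _ V: no change
surface: ikzietdta

cell CLASS=ra, TOR=un, VEL=em, GRD=ne:
underlying: ikzi-fis-z-ze-o
1. a, o -> 0 / V _: fires at position(s) 11: ikzifiszze
2. f -> v, p -> b, t -> d / V _ V: fires at position(s) 5: ikziviszze
surface: ikziviszze
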